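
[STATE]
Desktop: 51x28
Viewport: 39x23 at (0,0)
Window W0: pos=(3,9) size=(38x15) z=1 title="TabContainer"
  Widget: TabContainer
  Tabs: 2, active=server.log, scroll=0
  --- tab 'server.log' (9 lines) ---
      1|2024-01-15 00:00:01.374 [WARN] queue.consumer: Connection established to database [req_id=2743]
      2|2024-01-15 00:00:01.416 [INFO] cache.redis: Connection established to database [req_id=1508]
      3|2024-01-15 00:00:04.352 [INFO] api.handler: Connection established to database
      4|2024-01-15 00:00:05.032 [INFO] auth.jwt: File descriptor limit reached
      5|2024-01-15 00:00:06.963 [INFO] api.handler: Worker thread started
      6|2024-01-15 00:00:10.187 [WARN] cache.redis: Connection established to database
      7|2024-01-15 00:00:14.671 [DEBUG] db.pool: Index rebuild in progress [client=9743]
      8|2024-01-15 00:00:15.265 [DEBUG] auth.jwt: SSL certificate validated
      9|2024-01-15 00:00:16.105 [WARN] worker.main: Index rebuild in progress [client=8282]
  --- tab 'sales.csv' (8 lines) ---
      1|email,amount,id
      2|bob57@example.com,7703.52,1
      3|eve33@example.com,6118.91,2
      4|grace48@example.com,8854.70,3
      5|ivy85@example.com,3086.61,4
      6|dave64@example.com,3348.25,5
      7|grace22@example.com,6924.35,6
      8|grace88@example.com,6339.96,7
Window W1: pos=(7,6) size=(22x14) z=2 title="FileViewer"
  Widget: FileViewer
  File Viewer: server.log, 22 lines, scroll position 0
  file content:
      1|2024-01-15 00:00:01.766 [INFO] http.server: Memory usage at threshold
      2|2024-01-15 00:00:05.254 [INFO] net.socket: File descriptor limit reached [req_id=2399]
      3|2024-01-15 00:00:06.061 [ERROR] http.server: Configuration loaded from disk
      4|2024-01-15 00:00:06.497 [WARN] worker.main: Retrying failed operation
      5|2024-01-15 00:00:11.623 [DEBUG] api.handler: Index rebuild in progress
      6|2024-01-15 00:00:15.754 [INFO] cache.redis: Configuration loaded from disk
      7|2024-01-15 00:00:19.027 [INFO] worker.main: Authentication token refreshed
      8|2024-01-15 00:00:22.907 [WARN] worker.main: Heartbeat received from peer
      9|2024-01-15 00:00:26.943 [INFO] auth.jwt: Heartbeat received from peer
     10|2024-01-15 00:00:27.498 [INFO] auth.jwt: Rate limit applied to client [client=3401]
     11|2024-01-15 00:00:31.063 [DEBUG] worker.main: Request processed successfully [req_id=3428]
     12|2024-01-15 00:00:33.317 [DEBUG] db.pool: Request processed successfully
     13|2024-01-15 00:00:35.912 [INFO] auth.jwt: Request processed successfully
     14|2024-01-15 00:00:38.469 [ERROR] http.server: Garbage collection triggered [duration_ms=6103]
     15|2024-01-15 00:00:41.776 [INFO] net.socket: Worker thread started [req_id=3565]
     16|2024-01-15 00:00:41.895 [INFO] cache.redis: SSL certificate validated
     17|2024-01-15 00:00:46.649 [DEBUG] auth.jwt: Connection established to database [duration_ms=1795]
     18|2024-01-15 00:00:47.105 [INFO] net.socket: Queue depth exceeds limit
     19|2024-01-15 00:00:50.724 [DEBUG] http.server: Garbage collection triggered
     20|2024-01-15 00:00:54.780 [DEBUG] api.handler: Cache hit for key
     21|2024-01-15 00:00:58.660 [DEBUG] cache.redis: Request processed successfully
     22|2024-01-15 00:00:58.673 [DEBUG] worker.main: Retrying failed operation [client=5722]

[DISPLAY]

                                       
                                       
                                       
                                       
                                       
                                       
       ┏━━━━━━━━━━━━━━━━━━━━┓          
       ┃ FileViewer         ┃          
       ┠────────────────────┨          
   ┏━━━┃2024-01-15 00:00:01▲┃━━━━━━━━━━
   ┃ Ta┃2024-01-15 00:00:05█┃          
   ┠───┃2024-01-15 00:00:06░┃──────────
   ┃[se┃2024-01-15 00:00:06░┃          
   ┃───┃2024-01-15 00:00:11░┃──────────
   ┃202┃2024-01-15 00:00:15░┃WARN] queu
   ┃202┃2024-01-15 00:00:19░┃INFO] cach
   ┃202┃2024-01-15 00:00:22░┃INFO] api.
   ┃202┃2024-01-15 00:00:26░┃INFO] auth
   ┃202┃2024-01-15 00:00:27▼┃INFO] api.
   ┃202┗━━━━━━━━━━━━━━━━━━━━┛WARN] cach
   ┃2024-01-15 00:00:14.671 [DEBUG] db.
   ┃2024-01-15 00:00:15.265 [DEBUG] aut
   ┃2024-01-15 00:00:16.105 [WARN] work


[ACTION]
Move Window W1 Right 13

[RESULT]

                                       
                                       
                                       
                                       
                                       
                                       
                    ┏━━━━━━━━━━━━━━━━━━
                    ┃ FileViewer       
                    ┠──────────────────
   ┏━━━━━━━━━━━━━━━━┃2024-01-15 00:00:0
   ┃ TabContainer   ┃2024-01-15 00:00:0
   ┠────────────────┃2024-01-15 00:00:0
   ┃[server.log]│ sa┃2024-01-15 00:00:0
   ┃────────────────┃2024-01-15 00:00:1
   ┃2024-01-15 00:00┃2024-01-15 00:00:1
   ┃2024-01-15 00:00┃2024-01-15 00:00:1
   ┃2024-01-15 00:00┃2024-01-15 00:00:2
   ┃2024-01-15 00:00┃2024-01-15 00:00:2
   ┃2024-01-15 00:00┃2024-01-15 00:00:2
   ┃2024-01-15 00:00┗━━━━━━━━━━━━━━━━━━
   ┃2024-01-15 00:00:14.671 [DEBUG] db.
   ┃2024-01-15 00:00:15.265 [DEBUG] aut
   ┃2024-01-15 00:00:16.105 [WARN] work


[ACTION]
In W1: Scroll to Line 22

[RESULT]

                                       
                                       
                                       
                                       
                                       
                                       
                    ┏━━━━━━━━━━━━━━━━━━
                    ┃ FileViewer       
                    ┠──────────────────
   ┏━━━━━━━━━━━━━━━━┃2024-01-15 00:00:3
   ┃ TabContainer   ┃2024-01-15 00:00:3
   ┠────────────────┃2024-01-15 00:00:4
   ┃[server.log]│ sa┃2024-01-15 00:00:4
   ┃────────────────┃2024-01-15 00:00:4
   ┃2024-01-15 00:00┃2024-01-15 00:00:4
   ┃2024-01-15 00:00┃2024-01-15 00:00:5
   ┃2024-01-15 00:00┃2024-01-15 00:00:5
   ┃2024-01-15 00:00┃2024-01-15 00:00:5
   ┃2024-01-15 00:00┃2024-01-15 00:00:5
   ┃2024-01-15 00:00┗━━━━━━━━━━━━━━━━━━
   ┃2024-01-15 00:00:14.671 [DEBUG] db.
   ┃2024-01-15 00:00:15.265 [DEBUG] aut
   ┃2024-01-15 00:00:16.105 [WARN] work


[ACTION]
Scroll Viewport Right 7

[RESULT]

                                       
                                       
                                       
                                       
                                       
                                       
             ┏━━━━━━━━━━━━━━━━━━━━┓    
             ┃ FileViewer         ┃    
             ┠────────────────────┨    
━━━━━━━━━━━━━┃2024-01-15 00:00:35▲┃    
bContainer   ┃2024-01-15 00:00:38░┃    
─────────────┃2024-01-15 00:00:41░┃    
rver.log]│ sa┃2024-01-15 00:00:41░┃    
─────────────┃2024-01-15 00:00:46░┃    
4-01-15 00:00┃2024-01-15 00:00:47░┃    
4-01-15 00:00┃2024-01-15 00:00:50░┃    
4-01-15 00:00┃2024-01-15 00:00:54░┃    
4-01-15 00:00┃2024-01-15 00:00:58█┃    
4-01-15 00:00┃2024-01-15 00:00:58▼┃    
4-01-15 00:00┗━━━━━━━━━━━━━━━━━━━━┛    
4-01-15 00:00:14.671 [DEBUG] db.p┃     
4-01-15 00:00:15.265 [DEBUG] auth┃     
4-01-15 00:00:16.105 [WARN] worke┃     


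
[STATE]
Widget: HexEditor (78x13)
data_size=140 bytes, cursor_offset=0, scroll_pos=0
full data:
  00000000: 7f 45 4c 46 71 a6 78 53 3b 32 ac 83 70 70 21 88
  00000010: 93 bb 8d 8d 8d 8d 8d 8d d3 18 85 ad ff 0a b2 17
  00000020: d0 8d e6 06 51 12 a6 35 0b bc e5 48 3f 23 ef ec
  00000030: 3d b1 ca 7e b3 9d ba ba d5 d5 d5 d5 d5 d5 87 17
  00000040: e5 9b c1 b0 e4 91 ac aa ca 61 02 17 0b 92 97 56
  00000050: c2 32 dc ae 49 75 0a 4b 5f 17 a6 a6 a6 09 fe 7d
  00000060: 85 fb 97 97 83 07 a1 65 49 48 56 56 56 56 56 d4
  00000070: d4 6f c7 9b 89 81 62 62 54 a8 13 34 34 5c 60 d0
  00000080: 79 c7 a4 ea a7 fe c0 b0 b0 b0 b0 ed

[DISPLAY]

00000000  7F 45 4c 46 71 a6 78 53  3b 32 ac 83 70 70 21 88  |.ELFq.xS;2..pp!.|
00000010  93 bb 8d 8d 8d 8d 8d 8d  d3 18 85 ad ff 0a b2 17  |................|
00000020  d0 8d e6 06 51 12 a6 35  0b bc e5 48 3f 23 ef ec  |....Q..5...H?#..|
00000030  3d b1 ca 7e b3 9d ba ba  d5 d5 d5 d5 d5 d5 87 17  |=..~............|
00000040  e5 9b c1 b0 e4 91 ac aa  ca 61 02 17 0b 92 97 56  |.........a.....V|
00000050  c2 32 dc ae 49 75 0a 4b  5f 17 a6 a6 a6 09 fe 7d  |.2..Iu.K_......}|
00000060  85 fb 97 97 83 07 a1 65  49 48 56 56 56 56 56 d4  |.......eIHVVVVV.|
00000070  d4 6f c7 9b 89 81 62 62  54 a8 13 34 34 5c 60 d0  |.o....bbT..44\`.|
00000080  79 c7 a4 ea a7 fe c0 b0  b0 b0 b0 ed              |y...........    |
                                                                              
                                                                              
                                                                              
                                                                              


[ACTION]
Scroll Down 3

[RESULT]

00000030  3d b1 ca 7e b3 9d ba ba  d5 d5 d5 d5 d5 d5 87 17  |=..~............|
00000040  e5 9b c1 b0 e4 91 ac aa  ca 61 02 17 0b 92 97 56  |.........a.....V|
00000050  c2 32 dc ae 49 75 0a 4b  5f 17 a6 a6 a6 09 fe 7d  |.2..Iu.K_......}|
00000060  85 fb 97 97 83 07 a1 65  49 48 56 56 56 56 56 d4  |.......eIHVVVVV.|
00000070  d4 6f c7 9b 89 81 62 62  54 a8 13 34 34 5c 60 d0  |.o....bbT..44\`.|
00000080  79 c7 a4 ea a7 fe c0 b0  b0 b0 b0 ed              |y...........    |
                                                                              
                                                                              
                                                                              
                                                                              
                                                                              
                                                                              
                                                                              


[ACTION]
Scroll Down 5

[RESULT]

00000080  79 c7 a4 ea a7 fe c0 b0  b0 b0 b0 ed              |y...........    |
                                                                              
                                                                              
                                                                              
                                                                              
                                                                              
                                                                              
                                                                              
                                                                              
                                                                              
                                                                              
                                                                              
                                                                              


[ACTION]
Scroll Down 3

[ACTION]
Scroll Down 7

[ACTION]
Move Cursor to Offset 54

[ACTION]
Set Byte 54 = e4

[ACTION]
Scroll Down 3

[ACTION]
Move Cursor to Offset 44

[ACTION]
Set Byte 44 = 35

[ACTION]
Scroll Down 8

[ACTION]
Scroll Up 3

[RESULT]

00000050  c2 32 dc ae 49 75 0a 4b  5f 17 a6 a6 a6 09 fe 7d  |.2..Iu.K_......}|
00000060  85 fb 97 97 83 07 a1 65  49 48 56 56 56 56 56 d4  |.......eIHVVVVV.|
00000070  d4 6f c7 9b 89 81 62 62  54 a8 13 34 34 5c 60 d0  |.o....bbT..44\`.|
00000080  79 c7 a4 ea a7 fe c0 b0  b0 b0 b0 ed              |y...........    |
                                                                              
                                                                              
                                                                              
                                                                              
                                                                              
                                                                              
                                                                              
                                                                              
                                                                              


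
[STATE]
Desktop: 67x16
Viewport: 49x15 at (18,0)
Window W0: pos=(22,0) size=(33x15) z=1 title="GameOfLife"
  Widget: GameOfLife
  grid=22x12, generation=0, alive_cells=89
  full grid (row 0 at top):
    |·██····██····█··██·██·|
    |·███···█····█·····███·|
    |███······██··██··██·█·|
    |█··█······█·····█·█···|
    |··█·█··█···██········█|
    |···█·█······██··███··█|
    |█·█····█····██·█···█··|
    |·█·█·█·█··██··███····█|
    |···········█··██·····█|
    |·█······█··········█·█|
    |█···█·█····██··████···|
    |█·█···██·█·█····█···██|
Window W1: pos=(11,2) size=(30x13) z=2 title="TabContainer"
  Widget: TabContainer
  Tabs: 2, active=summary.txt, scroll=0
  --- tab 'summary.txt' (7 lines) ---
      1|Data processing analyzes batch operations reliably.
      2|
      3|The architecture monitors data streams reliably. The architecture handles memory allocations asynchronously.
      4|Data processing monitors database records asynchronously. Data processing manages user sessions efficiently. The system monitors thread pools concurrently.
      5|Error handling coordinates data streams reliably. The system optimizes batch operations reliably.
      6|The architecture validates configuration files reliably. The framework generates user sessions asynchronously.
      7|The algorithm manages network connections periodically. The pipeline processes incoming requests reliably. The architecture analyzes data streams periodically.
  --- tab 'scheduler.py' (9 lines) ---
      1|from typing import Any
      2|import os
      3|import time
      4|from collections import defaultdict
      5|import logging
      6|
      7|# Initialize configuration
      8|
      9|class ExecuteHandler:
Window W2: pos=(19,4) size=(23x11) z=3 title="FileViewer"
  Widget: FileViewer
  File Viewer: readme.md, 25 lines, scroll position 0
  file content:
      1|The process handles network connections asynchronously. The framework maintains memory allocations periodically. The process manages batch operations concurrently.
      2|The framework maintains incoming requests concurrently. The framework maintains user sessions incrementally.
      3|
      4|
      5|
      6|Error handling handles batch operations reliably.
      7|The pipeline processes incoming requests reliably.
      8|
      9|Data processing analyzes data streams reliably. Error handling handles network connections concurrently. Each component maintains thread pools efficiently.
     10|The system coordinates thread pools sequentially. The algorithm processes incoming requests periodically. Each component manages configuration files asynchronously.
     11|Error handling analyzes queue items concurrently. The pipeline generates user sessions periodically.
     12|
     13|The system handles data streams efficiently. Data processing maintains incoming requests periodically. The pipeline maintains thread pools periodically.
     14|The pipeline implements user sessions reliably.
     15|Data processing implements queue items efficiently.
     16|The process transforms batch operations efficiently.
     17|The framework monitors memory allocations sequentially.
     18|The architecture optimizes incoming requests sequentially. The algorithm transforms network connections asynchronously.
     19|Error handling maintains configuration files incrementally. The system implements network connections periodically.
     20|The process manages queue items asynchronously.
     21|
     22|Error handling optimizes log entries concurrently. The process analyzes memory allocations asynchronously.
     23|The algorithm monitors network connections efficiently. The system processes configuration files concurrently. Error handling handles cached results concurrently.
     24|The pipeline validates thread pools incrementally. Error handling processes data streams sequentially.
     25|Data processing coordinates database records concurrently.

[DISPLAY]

    ┏━━━━━━━━━━━━━━━━━━━━━━━━━━━━━━━┓            
    ┃ GameOfLife                    ┃            
━━━━━━━━━━━━━━━━━━━━━━┓─────────────┨            
ntainer               ┃             ┃            
─┏━━━━━━━━━━━━━━━━━━━━━┓██·         ┃            
r┃ FileViewer          ┃·█·         ┃            
─┠─────────────────────┨···         ┃            
r┃The process handles ▲┃··█         ┃            
 ┃The framework mainta█┃··█         ┃            
c┃                    ░┃█··         ┃            
r┃                    ░┃··█         ┃            
h┃                    ░┃··█         ┃            
c┃Error handling handl░┃█·█         ┃            
g┃The pipeline process▼┃···         ┃            
━┗━━━━━━━━━━━━━━━━━━━━━┛━━━━━━━━━━━━┛            


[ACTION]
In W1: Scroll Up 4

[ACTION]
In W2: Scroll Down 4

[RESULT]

    ┏━━━━━━━━━━━━━━━━━━━━━━━━━━━━━━━┓            
    ┃ GameOfLife                    ┃            
━━━━━━━━━━━━━━━━━━━━━━┓─────────────┨            
ntainer               ┃             ┃            
─┏━━━━━━━━━━━━━━━━━━━━━┓██·         ┃            
r┃ FileViewer          ┃·█·         ┃            
─┠─────────────────────┨···         ┃            
r┃                    ▲┃··█         ┃            
 ┃Error handling handl░┃··█         ┃            
c┃The pipeline process█┃█··         ┃            
r┃                    ░┃··█         ┃            
h┃Data processing anal░┃··█         ┃            
c┃The system coordinat░┃█·█         ┃            
g┃Error handling analy▼┃···         ┃            
━┗━━━━━━━━━━━━━━━━━━━━━┛━━━━━━━━━━━━┛            


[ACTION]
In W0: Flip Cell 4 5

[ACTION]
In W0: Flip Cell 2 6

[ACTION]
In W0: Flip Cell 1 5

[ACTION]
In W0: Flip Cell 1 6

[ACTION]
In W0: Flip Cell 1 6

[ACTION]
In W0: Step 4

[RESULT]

    ┏━━━━━━━━━━━━━━━━━━━━━━━━━━━━━━━┓            
    ┃ GameOfLife                    ┃            
━━━━━━━━━━━━━━━━━━━━━━┓─────────────┨            
ntainer               ┃             ┃            
─┏━━━━━━━━━━━━━━━━━━━━━┓·██         ┃            
r┃ FileViewer          ┃··█         ┃            
─┠─────────────────────┨██·         ┃            
r┃                    ▲┃···         ┃            
 ┃Error handling handl░┃██·         ┃            
c┃The pipeline process█┃···         ┃            
r┃                    ░┃···         ┃            
h┃Data processing anal░┃···         ┃            
c┃The system coordinat░┃██·         ┃            
g┃Error handling analy▼┃██·         ┃            
━┗━━━━━━━━━━━━━━━━━━━━━┛━━━━━━━━━━━━┛            


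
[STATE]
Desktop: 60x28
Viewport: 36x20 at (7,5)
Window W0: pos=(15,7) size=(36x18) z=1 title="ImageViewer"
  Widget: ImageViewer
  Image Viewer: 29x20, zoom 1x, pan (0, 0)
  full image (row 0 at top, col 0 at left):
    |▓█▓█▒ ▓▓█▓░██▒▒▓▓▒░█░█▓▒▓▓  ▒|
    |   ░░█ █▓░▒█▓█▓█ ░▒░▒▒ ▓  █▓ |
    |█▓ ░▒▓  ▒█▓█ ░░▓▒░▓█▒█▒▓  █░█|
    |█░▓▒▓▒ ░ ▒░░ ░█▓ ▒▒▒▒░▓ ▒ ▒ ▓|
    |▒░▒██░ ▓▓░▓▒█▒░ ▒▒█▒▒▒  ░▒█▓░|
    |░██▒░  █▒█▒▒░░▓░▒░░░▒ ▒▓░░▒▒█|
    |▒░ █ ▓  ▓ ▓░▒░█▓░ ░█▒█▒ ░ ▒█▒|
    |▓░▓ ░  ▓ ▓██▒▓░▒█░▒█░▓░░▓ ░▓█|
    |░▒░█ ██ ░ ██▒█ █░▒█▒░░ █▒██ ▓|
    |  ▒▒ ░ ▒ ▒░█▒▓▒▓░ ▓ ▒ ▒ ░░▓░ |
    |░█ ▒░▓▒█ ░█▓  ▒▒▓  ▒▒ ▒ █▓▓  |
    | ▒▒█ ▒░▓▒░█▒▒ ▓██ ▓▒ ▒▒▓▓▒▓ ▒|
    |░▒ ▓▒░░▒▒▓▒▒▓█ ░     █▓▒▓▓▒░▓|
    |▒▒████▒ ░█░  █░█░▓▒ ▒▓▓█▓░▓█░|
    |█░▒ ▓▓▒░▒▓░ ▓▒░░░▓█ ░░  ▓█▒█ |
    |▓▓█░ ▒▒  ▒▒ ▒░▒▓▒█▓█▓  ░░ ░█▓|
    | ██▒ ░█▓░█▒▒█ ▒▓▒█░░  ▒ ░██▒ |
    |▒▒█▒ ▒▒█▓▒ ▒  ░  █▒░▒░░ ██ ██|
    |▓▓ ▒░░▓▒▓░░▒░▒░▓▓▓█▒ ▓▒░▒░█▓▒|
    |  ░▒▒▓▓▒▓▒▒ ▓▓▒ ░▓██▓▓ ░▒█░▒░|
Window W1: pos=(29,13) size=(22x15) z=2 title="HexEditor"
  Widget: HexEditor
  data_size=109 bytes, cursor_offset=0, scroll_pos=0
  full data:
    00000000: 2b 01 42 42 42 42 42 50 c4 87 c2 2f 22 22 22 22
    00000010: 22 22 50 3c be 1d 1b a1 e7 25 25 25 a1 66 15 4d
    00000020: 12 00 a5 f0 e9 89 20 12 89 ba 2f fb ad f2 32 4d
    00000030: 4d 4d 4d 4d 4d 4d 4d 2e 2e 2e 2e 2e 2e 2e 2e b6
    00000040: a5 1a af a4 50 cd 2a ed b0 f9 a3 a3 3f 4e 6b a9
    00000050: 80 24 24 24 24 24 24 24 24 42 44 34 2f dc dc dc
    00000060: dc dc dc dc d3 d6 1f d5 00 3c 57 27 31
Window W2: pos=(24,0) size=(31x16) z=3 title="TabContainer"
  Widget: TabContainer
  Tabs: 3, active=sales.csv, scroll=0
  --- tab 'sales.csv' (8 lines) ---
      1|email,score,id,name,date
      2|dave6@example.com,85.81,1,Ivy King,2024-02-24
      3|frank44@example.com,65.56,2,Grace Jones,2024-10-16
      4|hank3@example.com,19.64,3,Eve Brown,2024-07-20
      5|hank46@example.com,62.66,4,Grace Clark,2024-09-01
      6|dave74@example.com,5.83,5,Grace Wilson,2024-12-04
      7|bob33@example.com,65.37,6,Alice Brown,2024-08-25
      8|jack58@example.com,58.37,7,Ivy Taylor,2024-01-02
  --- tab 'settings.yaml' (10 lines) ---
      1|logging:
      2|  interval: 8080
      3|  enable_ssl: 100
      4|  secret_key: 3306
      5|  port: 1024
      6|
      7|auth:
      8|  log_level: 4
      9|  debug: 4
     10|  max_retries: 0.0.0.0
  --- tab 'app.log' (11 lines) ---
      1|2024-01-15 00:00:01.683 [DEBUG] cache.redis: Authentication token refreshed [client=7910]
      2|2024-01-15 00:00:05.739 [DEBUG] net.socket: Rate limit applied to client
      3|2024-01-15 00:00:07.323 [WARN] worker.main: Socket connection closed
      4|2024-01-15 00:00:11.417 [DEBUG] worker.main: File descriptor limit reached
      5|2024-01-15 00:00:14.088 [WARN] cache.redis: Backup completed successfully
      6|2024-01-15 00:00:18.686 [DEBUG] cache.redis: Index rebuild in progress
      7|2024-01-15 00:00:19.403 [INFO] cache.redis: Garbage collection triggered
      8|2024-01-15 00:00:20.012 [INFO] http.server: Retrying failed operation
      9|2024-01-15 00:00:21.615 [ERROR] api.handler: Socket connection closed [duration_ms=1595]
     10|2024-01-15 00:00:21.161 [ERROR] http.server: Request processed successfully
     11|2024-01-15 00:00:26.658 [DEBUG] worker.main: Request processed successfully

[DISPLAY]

                 ┃email,score,id,nam
                 ┃dave6@example.com,
        ┏━━━━━━━━┃frank44@example.co
        ┃ ImageVi┃hank3@example.com,
        ┠────────┃hank46@example.com
        ┃▓█▓█▒ ▓▓┃dave74@example.com
        ┃   ░░█ █┃bob33@example.com,
        ┃█▓ ░▒▓  ┃jack58@example.com
        ┃█░▓▒▓▒ ░┃                  
        ┃▒░▒██░ ▓┃                  
        ┃░██▒░  █┗━━━━━━━━━━━━━━━━━━
        ┃▒░ █ ▓  ▓ ▓░▒┃00000000  2B 
        ┃▓░▓ ░  ▓ ▓██▒┃00000010  22 
        ┃░▒░█ ██ ░ ██▒┃00000020  12 
        ┃  ▒▒ ░ ▒ ▒░█▒┃00000030  4d 
        ┃░█ ▒░▓▒█ ░█▓ ┃00000040  a5 
        ┃ ▒▒█ ▒░▓▒░█▒▒┃00000050  80 
        ┃░▒ ▓▒░░▒▒▓▒▒▓┃00000060  dc 
        ┃▒▒████▒ ░█░  ┃             
        ┗━━━━━━━━━━━━━┃             


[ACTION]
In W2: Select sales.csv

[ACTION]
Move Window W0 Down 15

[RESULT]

                 ┃email,score,id,nam
                 ┃dave6@example.com,
                 ┃frank44@example.co
                 ┃hank3@example.com,
                 ┃hank46@example.com
        ┏━━━━━━━━┃dave74@example.com
        ┃ ImageVi┃bob33@example.com,
        ┠────────┃jack58@example.com
        ┃▓█▓█▒ ▓▓┃                  
        ┃   ░░█ █┃                  
        ┃█▓ ░▒▓  ┗━━━━━━━━━━━━━━━━━━
        ┃█░▓▒▓▒ ░ ▒░░ ┃00000000  2B 
        ┃▒░▒██░ ▓▓░▓▒█┃00000010  22 
        ┃░██▒░  █▒█▒▒░┃00000020  12 
        ┃▒░ █ ▓  ▓ ▓░▒┃00000030  4d 
        ┃▓░▓ ░  ▓ ▓██▒┃00000040  a5 
        ┃░▒░█ ██ ░ ██▒┃00000050  80 
        ┃  ▒▒ ░ ▒ ▒░█▒┃00000060  dc 
        ┃░█ ▒░▓▒█ ░█▓ ┃             
        ┃ ▒▒█ ▒░▓▒░█▒▒┃             


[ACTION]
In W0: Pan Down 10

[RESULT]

                 ┃email,score,id,nam
                 ┃dave6@example.com,
                 ┃frank44@example.co
                 ┃hank3@example.com,
                 ┃hank46@example.com
        ┏━━━━━━━━┃dave74@example.com
        ┃ ImageVi┃bob33@example.com,
        ┠────────┃jack58@example.com
        ┃░█ ▒░▓▒█┃                  
        ┃ ▒▒█ ▒░▓┃                  
        ┃░▒ ▓▒░░▒┗━━━━━━━━━━━━━━━━━━
        ┃▒▒████▒ ░█░  ┃00000000  2B 
        ┃█░▒ ▓▓▒░▒▓░ ▓┃00000010  22 
        ┃▓▓█░ ▒▒  ▒▒ ▒┃00000020  12 
        ┃ ██▒ ░█▓░█▒▒█┃00000030  4d 
        ┃▒▒█▒ ▒▒█▓▒ ▒ ┃00000040  a5 
        ┃▓▓ ▒░░▓▒▓░░▒░┃00000050  80 
        ┃  ░▒▒▓▓▒▓▒▒ ▓┃00000060  dc 
        ┃             ┃             
        ┃             ┃             


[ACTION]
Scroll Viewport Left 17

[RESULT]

                        ┃email,score
                        ┃dave6@examp
                        ┃frank44@exa
                        ┃hank3@examp
                        ┃hank46@exam
               ┏━━━━━━━━┃dave74@exam
               ┃ ImageVi┃bob33@examp
               ┠────────┃jack58@exam
               ┃░█ ▒░▓▒█┃           
               ┃ ▒▒█ ▒░▓┃           
               ┃░▒ ▓▒░░▒┗━━━━━━━━━━━
               ┃▒▒████▒ ░█░  ┃000000
               ┃█░▒ ▓▓▒░▒▓░ ▓┃000000
               ┃▓▓█░ ▒▒  ▒▒ ▒┃000000
               ┃ ██▒ ░█▓░█▒▒█┃000000
               ┃▒▒█▒ ▒▒█▓▒ ▒ ┃000000
               ┃▓▓ ▒░░▓▒▓░░▒░┃000000
               ┃  ░▒▒▓▓▒▓▒▒ ▓┃000000
               ┃             ┃      
               ┃             ┃      


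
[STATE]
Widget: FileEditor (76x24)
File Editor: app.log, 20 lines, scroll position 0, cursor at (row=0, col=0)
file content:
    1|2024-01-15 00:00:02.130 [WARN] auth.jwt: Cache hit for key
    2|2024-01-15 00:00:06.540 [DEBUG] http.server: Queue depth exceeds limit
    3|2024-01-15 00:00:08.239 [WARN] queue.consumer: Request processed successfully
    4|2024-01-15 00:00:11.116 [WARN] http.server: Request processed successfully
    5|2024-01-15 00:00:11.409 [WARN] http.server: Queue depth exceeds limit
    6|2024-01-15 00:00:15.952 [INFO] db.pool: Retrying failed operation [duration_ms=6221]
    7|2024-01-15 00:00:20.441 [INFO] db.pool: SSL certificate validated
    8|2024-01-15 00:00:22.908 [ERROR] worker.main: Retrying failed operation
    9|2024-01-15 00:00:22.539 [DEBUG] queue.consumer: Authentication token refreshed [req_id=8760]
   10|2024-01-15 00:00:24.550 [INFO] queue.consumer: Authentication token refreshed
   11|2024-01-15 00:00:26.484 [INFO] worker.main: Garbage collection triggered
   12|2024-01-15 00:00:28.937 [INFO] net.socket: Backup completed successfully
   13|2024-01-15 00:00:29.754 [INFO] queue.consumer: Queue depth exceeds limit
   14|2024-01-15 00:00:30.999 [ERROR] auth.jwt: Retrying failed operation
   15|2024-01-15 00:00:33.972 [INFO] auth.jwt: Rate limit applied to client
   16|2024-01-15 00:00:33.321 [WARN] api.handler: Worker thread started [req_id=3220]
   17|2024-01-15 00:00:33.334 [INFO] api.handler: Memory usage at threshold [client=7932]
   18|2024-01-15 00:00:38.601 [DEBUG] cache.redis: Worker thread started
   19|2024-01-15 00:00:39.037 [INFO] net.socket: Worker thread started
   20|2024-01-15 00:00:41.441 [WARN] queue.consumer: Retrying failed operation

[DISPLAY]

█024-01-15 00:00:02.130 [WARN] auth.jwt: Cache hit for key                 ▲
2024-01-15 00:00:06.540 [DEBUG] http.server: Queue depth exceeds limit     █
2024-01-15 00:00:08.239 [WARN] queue.consumer: Request processed successful░
2024-01-15 00:00:11.116 [WARN] http.server: Request processed successfully ░
2024-01-15 00:00:11.409 [WARN] http.server: Queue depth exceeds limit      ░
2024-01-15 00:00:15.952 [INFO] db.pool: Retrying failed operation [duration░
2024-01-15 00:00:20.441 [INFO] db.pool: SSL certificate validated          ░
2024-01-15 00:00:22.908 [ERROR] worker.main: Retrying failed operation     ░
2024-01-15 00:00:22.539 [DEBUG] queue.consumer: Authentication token refres░
2024-01-15 00:00:24.550 [INFO] queue.consumer: Authentication token refresh░
2024-01-15 00:00:26.484 [INFO] worker.main: Garbage collection triggered   ░
2024-01-15 00:00:28.937 [INFO] net.socket: Backup completed successfully   ░
2024-01-15 00:00:29.754 [INFO] queue.consumer: Queue depth exceeds limit   ░
2024-01-15 00:00:30.999 [ERROR] auth.jwt: Retrying failed operation        ░
2024-01-15 00:00:33.972 [INFO] auth.jwt: Rate limit applied to client      ░
2024-01-15 00:00:33.321 [WARN] api.handler: Worker thread started [req_id=3░
2024-01-15 00:00:33.334 [INFO] api.handler: Memory usage at threshold [clie░
2024-01-15 00:00:38.601 [DEBUG] cache.redis: Worker thread started         ░
2024-01-15 00:00:39.037 [INFO] net.socket: Worker thread started           ░
2024-01-15 00:00:41.441 [WARN] queue.consumer: Retrying failed operation   ░
                                                                           ░
                                                                           ░
                                                                           ░
                                                                           ▼


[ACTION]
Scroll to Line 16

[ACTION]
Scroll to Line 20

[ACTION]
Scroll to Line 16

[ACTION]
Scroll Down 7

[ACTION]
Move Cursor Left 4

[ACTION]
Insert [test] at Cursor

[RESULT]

test█024-01-15 00:00:02.130 [WARN] auth.jwt: Cache hit for key             ▲
2024-01-15 00:00:06.540 [DEBUG] http.server: Queue depth exceeds limit     █
2024-01-15 00:00:08.239 [WARN] queue.consumer: Request processed successful░
2024-01-15 00:00:11.116 [WARN] http.server: Request processed successfully ░
2024-01-15 00:00:11.409 [WARN] http.server: Queue depth exceeds limit      ░
2024-01-15 00:00:15.952 [INFO] db.pool: Retrying failed operation [duration░
2024-01-15 00:00:20.441 [INFO] db.pool: SSL certificate validated          ░
2024-01-15 00:00:22.908 [ERROR] worker.main: Retrying failed operation     ░
2024-01-15 00:00:22.539 [DEBUG] queue.consumer: Authentication token refres░
2024-01-15 00:00:24.550 [INFO] queue.consumer: Authentication token refresh░
2024-01-15 00:00:26.484 [INFO] worker.main: Garbage collection triggered   ░
2024-01-15 00:00:28.937 [INFO] net.socket: Backup completed successfully   ░
2024-01-15 00:00:29.754 [INFO] queue.consumer: Queue depth exceeds limit   ░
2024-01-15 00:00:30.999 [ERROR] auth.jwt: Retrying failed operation        ░
2024-01-15 00:00:33.972 [INFO] auth.jwt: Rate limit applied to client      ░
2024-01-15 00:00:33.321 [WARN] api.handler: Worker thread started [req_id=3░
2024-01-15 00:00:33.334 [INFO] api.handler: Memory usage at threshold [clie░
2024-01-15 00:00:38.601 [DEBUG] cache.redis: Worker thread started         ░
2024-01-15 00:00:39.037 [INFO] net.socket: Worker thread started           ░
2024-01-15 00:00:41.441 [WARN] queue.consumer: Retrying failed operation   ░
                                                                           ░
                                                                           ░
                                                                           ░
                                                                           ▼


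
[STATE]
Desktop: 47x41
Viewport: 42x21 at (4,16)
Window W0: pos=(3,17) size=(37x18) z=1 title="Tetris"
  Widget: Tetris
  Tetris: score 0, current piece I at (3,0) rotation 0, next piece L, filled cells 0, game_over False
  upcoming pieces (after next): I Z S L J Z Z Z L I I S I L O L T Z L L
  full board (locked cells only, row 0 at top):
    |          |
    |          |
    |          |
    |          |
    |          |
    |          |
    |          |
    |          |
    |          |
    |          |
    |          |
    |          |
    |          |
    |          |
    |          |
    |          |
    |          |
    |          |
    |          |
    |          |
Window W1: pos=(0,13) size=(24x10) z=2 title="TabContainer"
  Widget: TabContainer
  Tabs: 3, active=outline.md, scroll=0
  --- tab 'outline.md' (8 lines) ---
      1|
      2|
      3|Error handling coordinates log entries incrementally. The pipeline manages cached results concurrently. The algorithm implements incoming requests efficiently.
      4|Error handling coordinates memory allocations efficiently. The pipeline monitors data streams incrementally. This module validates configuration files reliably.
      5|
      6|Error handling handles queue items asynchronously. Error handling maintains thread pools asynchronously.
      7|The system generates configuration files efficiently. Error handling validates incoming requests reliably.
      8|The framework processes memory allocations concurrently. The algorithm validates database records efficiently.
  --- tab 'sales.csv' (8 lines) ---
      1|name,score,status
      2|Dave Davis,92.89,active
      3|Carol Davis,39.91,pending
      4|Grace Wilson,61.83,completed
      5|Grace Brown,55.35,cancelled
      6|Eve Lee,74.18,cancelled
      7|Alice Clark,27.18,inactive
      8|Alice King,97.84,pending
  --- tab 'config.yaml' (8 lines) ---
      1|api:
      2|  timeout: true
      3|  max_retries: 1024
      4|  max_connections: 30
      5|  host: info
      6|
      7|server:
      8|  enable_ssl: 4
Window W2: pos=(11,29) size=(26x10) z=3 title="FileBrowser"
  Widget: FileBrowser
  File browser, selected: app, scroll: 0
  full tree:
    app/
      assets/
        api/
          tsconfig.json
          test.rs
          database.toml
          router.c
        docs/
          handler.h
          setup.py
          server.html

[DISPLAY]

tline.md]│ sales.cs┃                      
───────────────────┃━━━━━━━━━━━━━━━┓      
                   ┃               ┃      
                   ┃───────────────┨      
or handling coordin┃               ┃      
or handling coordin┃               ┃      
━━━━━━━━━━━━━━━━━━━┛               ┃      
          │                        ┃      
          │                        ┃      
          │                        ┃      
          │Score:                  ┃      
          │0                       ┃      
          │                        ┃      
       ┏━━━━━━━━━━━━━━━━━━━━━━━━┓  ┃      
       ┃ FileBrowser            ┃  ┃      
       ┠────────────────────────┨  ┃      
       ┃> [-] app/              ┃  ┃      
       ┃    [+] assets/         ┃  ┃      
━━━━━━━┃                        ┃━━┛      
       ┃                        ┃         
       ┃                        ┃         


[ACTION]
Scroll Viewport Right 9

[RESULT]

line.md]│ sales.cs┃                       
──────────────────┃━━━━━━━━━━━━━━━┓       
                  ┃               ┃       
                  ┃───────────────┨       
r handling coordin┃               ┃       
r handling coordin┃               ┃       
━━━━━━━━━━━━━━━━━━┛               ┃       
         │                        ┃       
         │                        ┃       
         │                        ┃       
         │Score:                  ┃       
         │0                       ┃       
         │                        ┃       
      ┏━━━━━━━━━━━━━━━━━━━━━━━━┓  ┃       
      ┃ FileBrowser            ┃  ┃       
      ┠────────────────────────┨  ┃       
      ┃> [-] app/              ┃  ┃       
      ┃    [+] assets/         ┃  ┃       
━━━━━━┃                        ┃━━┛       
      ┃                        ┃          
      ┃                        ┃          


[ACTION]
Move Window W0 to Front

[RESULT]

line.md]│ sales.cs┃                       
━━━━━━━━━━━━━━━━━━━━━━━━━━━━━━━━━━┓       
Tetris                            ┃       
──────────────────────────────────┨       
         │Next:                   ┃       
         │  ▒                     ┃       
         │▒▒▒                     ┃       
         │                        ┃       
         │                        ┃       
         │                        ┃       
         │Score:                  ┃       
         │0                       ┃       
         │                        ┃       
         │                        ┃       
         │                        ┃       
         │                        ┃       
         │                        ┃       
         │                        ┃       
━━━━━━━━━━━━━━━━━━━━━━━━━━━━━━━━━━┛       
      ┃                        ┃          
      ┃                        ┃          


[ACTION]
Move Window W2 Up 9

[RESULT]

line.md]│ sales.cs┃                       
━━━━━━━━━━━━━━━━━━━━━━━━━━━━━━━━━━┓       
Tetris                            ┃       
──────────────────────────────────┨       
         │Next:                   ┃       
         │  ▒                     ┃       
         │▒▒▒                     ┃       
         │                        ┃       
         │                        ┃       
         │                        ┃       
         │Score:                  ┃       
         │0                       ┃       
         │                        ┃       
         │                        ┃       
         │                        ┃       
         │                        ┃       
         │                        ┃       
         │                        ┃       
━━━━━━━━━━━━━━━━━━━━━━━━━━━━━━━━━━┛       
                                          
                                          
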